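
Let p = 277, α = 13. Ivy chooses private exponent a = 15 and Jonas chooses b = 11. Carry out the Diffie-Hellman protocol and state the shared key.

247

Ivy sends A = α^a mod p = 13^15 mod 277.
13^1 ≡ 13 (mod 277)
13^2 = (13^1)^2 ≡ 13^2 = 169 ≡ 169 (mod 277)
13^4 = (13^2)^2 ≡ 169^2 = 28561 ≡ 30 (mod 277)
13^8 = (13^4)^2 ≡ 30^2 = 900 ≡ 69 (mod 277)
13^15 = 13^8 · 13^4 · 13^2 · 13^1 ≡ 69 · 30 · 169 · 13 ≡ 4 (mod 277).
So A = 4. Jonas then computes K = A^b mod p = 4^11 mod 277.
4^1 ≡ 4 (mod 277)
4^2 = (4^1)^2 ≡ 4^2 = 16 ≡ 16 (mod 277)
4^4 = (4^2)^2 ≡ 16^2 = 256 ≡ 256 (mod 277)
4^8 = (4^4)^2 ≡ 256^2 = 65536 ≡ 164 (mod 277)
4^11 = 4^8 · 4^2 · 4^1 ≡ 164 · 16 · 4 ≡ 247 (mod 277).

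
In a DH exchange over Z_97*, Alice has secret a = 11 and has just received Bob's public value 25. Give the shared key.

Shared key K = 25^11 mod 97.
25^1 ≡ 25 (mod 97)
25^2 = (25^1)^2 ≡ 25^2 = 625 ≡ 43 (mod 97)
25^4 = (25^2)^2 ≡ 43^2 = 1849 ≡ 6 (mod 97)
25^8 = (25^4)^2 ≡ 6^2 = 36 ≡ 36 (mod 97)
25^11 = 25^8 · 25^2 · 25^1 ≡ 36 · 43 · 25 ≡ 94 (mod 97).

94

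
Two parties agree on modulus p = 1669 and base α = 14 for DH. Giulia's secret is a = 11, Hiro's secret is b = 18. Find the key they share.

Giulia sends A = α^a mod p = 14^11 mod 1669.
14^1 ≡ 14 (mod 1669)
14^2 = (14^1)^2 ≡ 14^2 = 196 ≡ 196 (mod 1669)
14^4 = (14^2)^2 ≡ 196^2 = 38416 ≡ 29 (mod 1669)
14^8 = (14^4)^2 ≡ 29^2 = 841 ≡ 841 (mod 1669)
14^11 = 14^8 · 14^2 · 14^1 ≡ 841 · 196 · 14 ≡ 1146 (mod 1669).
So A = 1146. Hiro then computes K = A^b mod p = 1146^18 mod 1669.
1146^1 ≡ 1146 (mod 1669)
1146^2 = (1146^1)^2 ≡ 1146^2 = 1313316 ≡ 1482 (mod 1669)
1146^4 = (1146^2)^2 ≡ 1482^2 = 2196324 ≡ 1589 (mod 1669)
1146^8 = (1146^4)^2 ≡ 1589^2 = 2524921 ≡ 1393 (mod 1669)
1146^16 = (1146^8)^2 ≡ 1393^2 = 1940449 ≡ 1071 (mod 1669)
1146^18 = 1146^16 · 1146^2 ≡ 1071 · 1482 ≡ 3 (mod 1669).

3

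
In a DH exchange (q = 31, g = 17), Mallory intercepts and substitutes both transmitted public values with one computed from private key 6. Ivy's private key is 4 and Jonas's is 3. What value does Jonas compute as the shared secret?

16

Jonas receives Mallory's public value M = 17^6 mod 31 instead of the honest one.
17^1 ≡ 17 (mod 31)
17^2 = (17^1)^2 ≡ 17^2 = 289 ≡ 10 (mod 31)
17^4 = (17^2)^2 ≡ 10^2 = 100 ≡ 7 (mod 31)
17^6 = 17^4 · 17^2 ≡ 7 · 10 ≡ 8 (mod 31).
So M = 8. Jonas computes K = M^3 mod 31.
8^1 ≡ 8 (mod 31)
8^2 = (8^1)^2 ≡ 8^2 = 64 ≡ 2 (mod 31)
8^3 = 8^2 · 8^1 ≡ 2 · 8 ≡ 16 (mod 31).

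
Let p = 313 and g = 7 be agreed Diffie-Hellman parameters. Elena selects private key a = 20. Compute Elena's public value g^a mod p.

Public value = 7^20 mod 313.
7^1 ≡ 7 (mod 313)
7^2 = (7^1)^2 ≡ 7^2 = 49 ≡ 49 (mod 313)
7^4 = (7^2)^2 ≡ 49^2 = 2401 ≡ 210 (mod 313)
7^8 = (7^4)^2 ≡ 210^2 = 44100 ≡ 280 (mod 313)
7^16 = (7^8)^2 ≡ 280^2 = 78400 ≡ 150 (mod 313)
7^20 = 7^16 · 7^4 ≡ 150 · 210 ≡ 200 (mod 313).

200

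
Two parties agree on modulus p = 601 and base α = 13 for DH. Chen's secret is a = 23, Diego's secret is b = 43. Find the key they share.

416

Chen sends A = α^a mod p = 13^23 mod 601.
13^1 ≡ 13 (mod 601)
13^2 = (13^1)^2 ≡ 13^2 = 169 ≡ 169 (mod 601)
13^4 = (13^2)^2 ≡ 169^2 = 28561 ≡ 314 (mod 601)
13^8 = (13^4)^2 ≡ 314^2 = 98596 ≡ 32 (mod 601)
13^16 = (13^8)^2 ≡ 32^2 = 1024 ≡ 423 (mod 601)
13^23 = 13^16 · 13^4 · 13^2 · 13^1 ≡ 423 · 314 · 169 · 13 ≡ 394 (mod 601).
So A = 394. Diego then computes K = A^b mod p = 394^43 mod 601.
394^1 ≡ 394 (mod 601)
394^2 = (394^1)^2 ≡ 394^2 = 155236 ≡ 178 (mod 601)
394^4 = (394^2)^2 ≡ 178^2 = 31684 ≡ 432 (mod 601)
394^8 = (394^4)^2 ≡ 432^2 = 186624 ≡ 314 (mod 601)
394^16 = (394^8)^2 ≡ 314^2 = 98596 ≡ 32 (mod 601)
394^32 = (394^16)^2 ≡ 32^2 = 1024 ≡ 423 (mod 601)
394^43 = 394^32 · 394^8 · 394^2 · 394^1 ≡ 423 · 314 · 178 · 394 ≡ 416 (mod 601).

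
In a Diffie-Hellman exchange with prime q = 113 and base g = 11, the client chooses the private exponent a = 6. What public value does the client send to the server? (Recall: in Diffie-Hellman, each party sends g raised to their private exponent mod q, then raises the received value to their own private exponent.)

Public value = 11^6 mod 113.
11^1 ≡ 11 (mod 113)
11^2 = (11^1)^2 ≡ 11^2 = 121 ≡ 8 (mod 113)
11^4 = (11^2)^2 ≡ 8^2 = 64 ≡ 64 (mod 113)
11^6 = 11^4 · 11^2 ≡ 64 · 8 ≡ 60 (mod 113).

60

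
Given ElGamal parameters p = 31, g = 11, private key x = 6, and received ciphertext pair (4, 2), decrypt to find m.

Shared mask s = c₁^x mod p = 4^6 mod 31.
4^1 ≡ 4 (mod 31)
4^2 = (4^1)^2 ≡ 4^2 = 16 ≡ 16 (mod 31)
4^4 = (4^2)^2 ≡ 16^2 = 256 ≡ 8 (mod 31)
4^6 = 4^4 · 4^2 ≡ 8 · 16 ≡ 4 (mod 31).
So s = 4; s⁻¹ ≡ 8 (mod 31).
m = c₂ · s⁻¹ mod 31 = 2 · 8 mod 31 = 16.

16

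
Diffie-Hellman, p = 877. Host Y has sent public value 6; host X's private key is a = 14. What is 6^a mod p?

Shared key K = 6^14 mod 877.
6^1 ≡ 6 (mod 877)
6^2 = (6^1)^2 ≡ 6^2 = 36 ≡ 36 (mod 877)
6^4 = (6^2)^2 ≡ 36^2 = 1296 ≡ 419 (mod 877)
6^8 = (6^4)^2 ≡ 419^2 = 175561 ≡ 161 (mod 877)
6^14 = 6^8 · 6^4 · 6^2 ≡ 161 · 419 · 36 ≡ 111 (mod 877).

111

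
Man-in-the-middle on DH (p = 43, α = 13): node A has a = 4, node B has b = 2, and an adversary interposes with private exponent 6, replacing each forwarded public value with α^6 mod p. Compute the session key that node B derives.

Node B receives an adversary's public value M = 13^6 mod 43 instead of the honest one.
13^1 ≡ 13 (mod 43)
13^2 = (13^1)^2 ≡ 13^2 = 169 ≡ 40 (mod 43)
13^4 = (13^2)^2 ≡ 40^2 = 1600 ≡ 9 (mod 43)
13^6 = 13^4 · 13^2 ≡ 9 · 40 ≡ 16 (mod 43).
So M = 16. Node B computes K = M^2 mod 43.
16^1 ≡ 16 (mod 43)
16^2 = (16^1)^2 ≡ 16^2 = 256 ≡ 41 (mod 43)

41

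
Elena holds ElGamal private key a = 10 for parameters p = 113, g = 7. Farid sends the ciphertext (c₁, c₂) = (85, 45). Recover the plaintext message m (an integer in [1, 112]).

58

Shared mask s = c₁^a mod p = 85^10 mod 113.
85^1 ≡ 85 (mod 113)
85^2 = (85^1)^2 ≡ 85^2 = 7225 ≡ 106 (mod 113)
85^4 = (85^2)^2 ≡ 106^2 = 11236 ≡ 49 (mod 113)
85^8 = (85^4)^2 ≡ 49^2 = 2401 ≡ 28 (mod 113)
85^10 = 85^8 · 85^2 ≡ 28 · 106 ≡ 30 (mod 113).
So s = 30; s⁻¹ ≡ 49 (mod 113).
m = c₂ · s⁻¹ mod 113 = 45 · 49 mod 113 = 58.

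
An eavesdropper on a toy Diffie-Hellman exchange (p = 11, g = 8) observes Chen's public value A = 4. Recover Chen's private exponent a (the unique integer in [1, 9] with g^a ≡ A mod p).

4

Try successive powers of 8 modulo 11:
8^1 ≡ 8
8^2 ≡ 9
8^3 ≡ 6
8^4 ≡ 4
Found: a = 4.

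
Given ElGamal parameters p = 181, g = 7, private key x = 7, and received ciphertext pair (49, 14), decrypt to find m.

Shared mask s = c₁^x mod p = 49^7 mod 181.
49^1 ≡ 49 (mod 181)
49^2 = (49^1)^2 ≡ 49^2 = 2401 ≡ 48 (mod 181)
49^4 = (49^2)^2 ≡ 48^2 = 2304 ≡ 132 (mod 181)
49^7 = 49^4 · 49^2 · 49^1 ≡ 132 · 48 · 49 ≡ 49 (mod 181).
So s = 49; s⁻¹ ≡ 133 (mod 181).
m = c₂ · s⁻¹ mod 181 = 14 · 133 mod 181 = 52.

52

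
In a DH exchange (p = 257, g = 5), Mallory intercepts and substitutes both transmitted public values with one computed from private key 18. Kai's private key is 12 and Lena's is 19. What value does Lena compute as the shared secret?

Lena receives Mallory's public value M = 5^18 mod 257 instead of the honest one.
5^1 ≡ 5 (mod 257)
5^2 = (5^1)^2 ≡ 5^2 = 25 ≡ 25 (mod 257)
5^4 = (5^2)^2 ≡ 25^2 = 625 ≡ 111 (mod 257)
5^8 = (5^4)^2 ≡ 111^2 = 12321 ≡ 242 (mod 257)
5^16 = (5^8)^2 ≡ 242^2 = 58564 ≡ 225 (mod 257)
5^18 = 5^16 · 5^2 ≡ 225 · 25 ≡ 228 (mod 257).
So M = 228. Lena computes K = M^19 mod 257.
228^1 ≡ 228 (mod 257)
228^2 = (228^1)^2 ≡ 228^2 = 51984 ≡ 70 (mod 257)
228^4 = (228^2)^2 ≡ 70^2 = 4900 ≡ 17 (mod 257)
228^8 = (228^4)^2 ≡ 17^2 = 289 ≡ 32 (mod 257)
228^16 = (228^8)^2 ≡ 32^2 = 1024 ≡ 253 (mod 257)
228^19 = 228^16 · 228^2 · 228^1 ≡ 253 · 70 · 228 ≡ 153 (mod 257).

153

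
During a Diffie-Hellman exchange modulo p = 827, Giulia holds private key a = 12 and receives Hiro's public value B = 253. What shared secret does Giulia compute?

Shared key K = 253^12 mod 827.
253^1 ≡ 253 (mod 827)
253^2 = (253^1)^2 ≡ 253^2 = 64009 ≡ 330 (mod 827)
253^4 = (253^2)^2 ≡ 330^2 = 108900 ≡ 563 (mod 827)
253^8 = (253^4)^2 ≡ 563^2 = 316969 ≡ 228 (mod 827)
253^12 = 253^8 · 253^4 ≡ 228 · 563 ≡ 179 (mod 827).

179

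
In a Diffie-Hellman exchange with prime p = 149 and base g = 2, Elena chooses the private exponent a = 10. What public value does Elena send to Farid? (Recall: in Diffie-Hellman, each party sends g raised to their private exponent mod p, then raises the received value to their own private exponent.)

130

Public value = 2^{10} \pmod{149}.
2^1 ≡ 2 (mod 149)
2^2 = (2^1)^2 ≡ 2^2 = 4 ≡ 4 (mod 149)
2^4 = (2^2)^2 ≡ 4^2 = 16 ≡ 16 (mod 149)
2^8 = (2^4)^2 ≡ 16^2 = 256 ≡ 107 (mod 149)
2^10 = 2^8 · 2^2 ≡ 107 · 4 ≡ 130 (mod 149).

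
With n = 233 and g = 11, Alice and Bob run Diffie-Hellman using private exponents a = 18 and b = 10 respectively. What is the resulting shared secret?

Alice sends A = g^a mod n = 11^18 mod 233.
11^1 ≡ 11 (mod 233)
11^2 = (11^1)^2 ≡ 11^2 = 121 ≡ 121 (mod 233)
11^4 = (11^2)^2 ≡ 121^2 = 14641 ≡ 195 (mod 233)
11^8 = (11^4)^2 ≡ 195^2 = 38025 ≡ 46 (mod 233)
11^16 = (11^8)^2 ≡ 46^2 = 2116 ≡ 19 (mod 233)
11^18 = 11^16 · 11^2 ≡ 19 · 121 ≡ 202 (mod 233).
So A = 202. Bob then computes K = A^b mod n = 202^10 mod 233.
202^1 ≡ 202 (mod 233)
202^2 = (202^1)^2 ≡ 202^2 = 40804 ≡ 29 (mod 233)
202^4 = (202^2)^2 ≡ 29^2 = 841 ≡ 142 (mod 233)
202^8 = (202^4)^2 ≡ 142^2 = 20164 ≡ 126 (mod 233)
202^10 = 202^8 · 202^2 ≡ 126 · 29 ≡ 159 (mod 233).

159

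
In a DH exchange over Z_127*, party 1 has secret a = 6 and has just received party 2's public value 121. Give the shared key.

Shared key K = 121^6 mod 127.
121^1 ≡ 121 (mod 127)
121^2 = (121^1)^2 ≡ 121^2 = 14641 ≡ 36 (mod 127)
121^4 = (121^2)^2 ≡ 36^2 = 1296 ≡ 26 (mod 127)
121^6 = 121^4 · 121^2 ≡ 26 · 36 ≡ 47 (mod 127).

47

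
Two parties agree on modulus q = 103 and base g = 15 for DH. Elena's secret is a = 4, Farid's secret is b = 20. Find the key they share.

83

Elena sends A = g^a mod q = 15^4 mod 103.
15^1 ≡ 15 (mod 103)
15^2 = (15^1)^2 ≡ 15^2 = 225 ≡ 19 (mod 103)
15^4 = (15^2)^2 ≡ 19^2 = 361 ≡ 52 (mod 103)
So A = 52. Farid then computes K = A^b mod q = 52^20 mod 103.
52^1 ≡ 52 (mod 103)
52^2 = (52^1)^2 ≡ 52^2 = 2704 ≡ 26 (mod 103)
52^4 = (52^2)^2 ≡ 26^2 = 676 ≡ 58 (mod 103)
52^8 = (52^4)^2 ≡ 58^2 = 3364 ≡ 68 (mod 103)
52^16 = (52^8)^2 ≡ 68^2 = 4624 ≡ 92 (mod 103)
52^20 = 52^16 · 52^4 ≡ 92 · 58 ≡ 83 (mod 103).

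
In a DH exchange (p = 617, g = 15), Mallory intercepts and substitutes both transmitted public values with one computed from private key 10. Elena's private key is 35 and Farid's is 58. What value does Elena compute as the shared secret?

266

Elena receives Mallory's public value M = 15^10 mod 617 instead of the honest one.
15^1 ≡ 15 (mod 617)
15^2 = (15^1)^2 ≡ 15^2 = 225 ≡ 225 (mod 617)
15^4 = (15^2)^2 ≡ 225^2 = 50625 ≡ 31 (mod 617)
15^8 = (15^4)^2 ≡ 31^2 = 961 ≡ 344 (mod 617)
15^10 = 15^8 · 15^2 ≡ 344 · 225 ≡ 275 (mod 617).
So M = 275. Elena computes K = M^35 mod 617.
275^1 ≡ 275 (mod 617)
275^2 = (275^1)^2 ≡ 275^2 = 75625 ≡ 351 (mod 617)
275^4 = (275^2)^2 ≡ 351^2 = 123201 ≡ 418 (mod 617)
275^8 = (275^4)^2 ≡ 418^2 = 174724 ≡ 113 (mod 617)
275^16 = (275^8)^2 ≡ 113^2 = 12769 ≡ 429 (mod 617)
275^32 = (275^16)^2 ≡ 429^2 = 184041 ≡ 175 (mod 617)
275^35 = 275^32 · 275^2 · 275^1 ≡ 175 · 351 · 275 ≡ 266 (mod 617).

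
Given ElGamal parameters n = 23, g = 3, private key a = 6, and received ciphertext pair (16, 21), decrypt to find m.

11

Shared mask s = c₁^a mod n = 16^6 mod 23.
16^1 ≡ 16 (mod 23)
16^2 = (16^1)^2 ≡ 16^2 = 256 ≡ 3 (mod 23)
16^4 = (16^2)^2 ≡ 3^2 = 9 ≡ 9 (mod 23)
16^6 = 16^4 · 16^2 ≡ 9 · 3 ≡ 4 (mod 23).
So s = 4; s⁻¹ ≡ 6 (mod 23).
m = c₂ · s⁻¹ mod 23 = 21 · 6 mod 23 = 11.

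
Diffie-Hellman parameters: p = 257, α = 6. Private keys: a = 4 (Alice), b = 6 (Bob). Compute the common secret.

Alice sends A = α^a mod p = 6^4 mod 257.
6^1 ≡ 6 (mod 257)
6^2 = (6^1)^2 ≡ 6^2 = 36 ≡ 36 (mod 257)
6^4 = (6^2)^2 ≡ 36^2 = 1296 ≡ 11 (mod 257)
So A = 11. Bob then computes K = A^b mod p = 11^6 mod 257.
11^1 ≡ 11 (mod 257)
11^2 = (11^1)^2 ≡ 11^2 = 121 ≡ 121 (mod 257)
11^4 = (11^2)^2 ≡ 121^2 = 14641 ≡ 249 (mod 257)
11^6 = 11^4 · 11^2 ≡ 249 · 121 ≡ 60 (mod 257).

60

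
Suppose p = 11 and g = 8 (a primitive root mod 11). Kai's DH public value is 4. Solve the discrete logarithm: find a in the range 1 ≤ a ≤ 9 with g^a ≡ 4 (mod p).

4

Try successive powers of 8 modulo 11:
8^1 ≡ 8
8^2 ≡ 9
8^3 ≡ 6
8^4 ≡ 4
Found: a = 4.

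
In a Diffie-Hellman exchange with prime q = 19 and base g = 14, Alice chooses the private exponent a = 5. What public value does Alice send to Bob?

10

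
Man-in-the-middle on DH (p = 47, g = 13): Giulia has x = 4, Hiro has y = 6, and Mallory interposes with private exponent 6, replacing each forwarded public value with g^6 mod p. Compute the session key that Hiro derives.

24

Hiro receives Mallory's public value M = 13^6 mod 47 instead of the honest one.
13^1 ≡ 13 (mod 47)
13^2 = (13^1)^2 ≡ 13^2 = 169 ≡ 28 (mod 47)
13^4 = (13^2)^2 ≡ 28^2 = 784 ≡ 32 (mod 47)
13^6 = 13^4 · 13^2 ≡ 32 · 28 ≡ 3 (mod 47).
So M = 3. Hiro computes K = M^6 mod 47.
3^1 ≡ 3 (mod 47)
3^2 = (3^1)^2 ≡ 3^2 = 9 ≡ 9 (mod 47)
3^4 = (3^2)^2 ≡ 9^2 = 81 ≡ 34 (mod 47)
3^6 = 3^4 · 3^2 ≡ 34 · 9 ≡ 24 (mod 47).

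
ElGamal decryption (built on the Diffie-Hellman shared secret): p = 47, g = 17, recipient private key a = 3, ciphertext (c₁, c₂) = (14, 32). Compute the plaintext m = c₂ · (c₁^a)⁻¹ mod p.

7

Shared mask s = c₁^a mod p = 14^3 mod 47.
14^1 ≡ 14 (mod 47)
14^2 = (14^1)^2 ≡ 14^2 = 196 ≡ 8 (mod 47)
14^3 = 14^2 · 14^1 ≡ 8 · 14 ≡ 18 (mod 47).
So s = 18; s⁻¹ ≡ 34 (mod 47).
m = c₂ · s⁻¹ mod 47 = 32 · 34 mod 47 = 7.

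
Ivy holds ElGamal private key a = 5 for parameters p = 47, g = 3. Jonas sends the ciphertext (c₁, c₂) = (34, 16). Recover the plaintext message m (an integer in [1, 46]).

9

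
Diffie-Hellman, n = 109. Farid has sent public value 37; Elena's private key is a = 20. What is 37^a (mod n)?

81

Shared key K = 37^20 mod 109.
37^1 ≡ 37 (mod 109)
37^2 = (37^1)^2 ≡ 37^2 = 1369 ≡ 61 (mod 109)
37^4 = (37^2)^2 ≡ 61^2 = 3721 ≡ 15 (mod 109)
37^8 = (37^4)^2 ≡ 15^2 = 225 ≡ 7 (mod 109)
37^16 = (37^8)^2 ≡ 7^2 = 49 ≡ 49 (mod 109)
37^20 = 37^16 · 37^4 ≡ 49 · 15 ≡ 81 (mod 109).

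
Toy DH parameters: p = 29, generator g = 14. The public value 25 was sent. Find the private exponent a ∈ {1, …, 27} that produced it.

Try successive powers of 14 modulo 29:
14^1 ≡ 14
14^2 ≡ 22
14^3 ≡ 18
14^4 ≡ 20
14^5 ≡ 19
14^6 ≡ 5
14^7 ≡ 12
14^8 ≡ 23
14^9 ≡ 3
14^10 ≡ 13
14^11 ≡ 8
14^12 ≡ 25
Found: a = 12.

12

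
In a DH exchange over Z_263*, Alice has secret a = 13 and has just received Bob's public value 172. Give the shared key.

105

Shared key K = 172^13 mod 263.
172^1 ≡ 172 (mod 263)
172^2 = (172^1)^2 ≡ 172^2 = 29584 ≡ 128 (mod 263)
172^4 = (172^2)^2 ≡ 128^2 = 16384 ≡ 78 (mod 263)
172^8 = (172^4)^2 ≡ 78^2 = 6084 ≡ 35 (mod 263)
172^13 = 172^8 · 172^4 · 172^1 ≡ 35 · 78 · 172 ≡ 105 (mod 263).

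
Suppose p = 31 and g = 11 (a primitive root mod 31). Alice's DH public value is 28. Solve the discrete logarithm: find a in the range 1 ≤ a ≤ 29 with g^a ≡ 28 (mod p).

2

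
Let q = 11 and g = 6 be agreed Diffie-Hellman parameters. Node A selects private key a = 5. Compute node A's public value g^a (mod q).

Public value = 6^5 (mod 11).
6^1 ≡ 6 (mod 11)
6^2 = (6^1)^2 ≡ 6^2 = 36 ≡ 3 (mod 11)
6^4 = (6^2)^2 ≡ 3^2 = 9 ≡ 9 (mod 11)
6^5 = 6^4 · 6^1 ≡ 9 · 6 ≡ 10 (mod 11).

10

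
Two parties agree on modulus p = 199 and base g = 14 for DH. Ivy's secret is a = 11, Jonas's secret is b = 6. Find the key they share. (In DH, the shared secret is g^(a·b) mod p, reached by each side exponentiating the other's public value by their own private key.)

Jonas sends B = g^b mod p = 14^6 mod 199.
14^1 ≡ 14 (mod 199)
14^2 = (14^1)^2 ≡ 14^2 = 196 ≡ 196 (mod 199)
14^4 = (14^2)^2 ≡ 196^2 = 38416 ≡ 9 (mod 199)
14^6 = 14^4 · 14^2 ≡ 9 · 196 ≡ 172 (mod 199).
So B = 172. Ivy then computes K = B^a mod p = 172^11 mod 199.
172^1 ≡ 172 (mod 199)
172^2 = (172^1)^2 ≡ 172^2 = 29584 ≡ 132 (mod 199)
172^4 = (172^2)^2 ≡ 132^2 = 17424 ≡ 111 (mod 199)
172^8 = (172^4)^2 ≡ 111^2 = 12321 ≡ 182 (mod 199)
172^11 = 172^8 · 172^2 · 172^1 ≡ 182 · 132 · 172 ≡ 92 (mod 199).

92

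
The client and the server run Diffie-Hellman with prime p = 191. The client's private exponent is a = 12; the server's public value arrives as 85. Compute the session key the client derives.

Shared key K = 85^12 mod 191.
85^1 ≡ 85 (mod 191)
85^2 = (85^1)^2 ≡ 85^2 = 7225 ≡ 158 (mod 191)
85^4 = (85^2)^2 ≡ 158^2 = 24964 ≡ 134 (mod 191)
85^8 = (85^4)^2 ≡ 134^2 = 17956 ≡ 2 (mod 191)
85^12 = 85^8 · 85^4 ≡ 2 · 134 ≡ 77 (mod 191).

77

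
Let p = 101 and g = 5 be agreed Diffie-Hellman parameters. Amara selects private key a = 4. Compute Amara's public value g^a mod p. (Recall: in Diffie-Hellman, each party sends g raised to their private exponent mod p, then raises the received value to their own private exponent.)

Public value = 5^4 mod 101.
5^1 ≡ 5 (mod 101)
5^2 = (5^1)^2 ≡ 5^2 = 25 ≡ 25 (mod 101)
5^4 = (5^2)^2 ≡ 25^2 = 625 ≡ 19 (mod 101)

19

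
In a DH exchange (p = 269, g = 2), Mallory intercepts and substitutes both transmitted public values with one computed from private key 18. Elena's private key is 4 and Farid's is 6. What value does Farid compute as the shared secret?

Farid receives Mallory's public value M = 2^18 mod 269 instead of the honest one.
2^1 ≡ 2 (mod 269)
2^2 = (2^1)^2 ≡ 2^2 = 4 ≡ 4 (mod 269)
2^4 = (2^2)^2 ≡ 4^2 = 16 ≡ 16 (mod 269)
2^8 = (2^4)^2 ≡ 16^2 = 256 ≡ 256 (mod 269)
2^16 = (2^8)^2 ≡ 256^2 = 65536 ≡ 169 (mod 269)
2^18 = 2^16 · 2^2 ≡ 169 · 4 ≡ 138 (mod 269).
So M = 138. Farid computes K = M^6 mod 269.
138^1 ≡ 138 (mod 269)
138^2 = (138^1)^2 ≡ 138^2 = 19044 ≡ 214 (mod 269)
138^4 = (138^2)^2 ≡ 214^2 = 45796 ≡ 66 (mod 269)
138^6 = 138^4 · 138^2 ≡ 66 · 214 ≡ 136 (mod 269).

136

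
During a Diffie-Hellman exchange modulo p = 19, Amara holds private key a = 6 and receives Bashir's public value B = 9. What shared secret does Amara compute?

11

Shared key K = 9^6 mod 19.
9^1 ≡ 9 (mod 19)
9^2 = (9^1)^2 ≡ 9^2 = 81 ≡ 5 (mod 19)
9^4 = (9^2)^2 ≡ 5^2 = 25 ≡ 6 (mod 19)
9^6 = 9^4 · 9^2 ≡ 6 · 5 ≡ 11 (mod 19).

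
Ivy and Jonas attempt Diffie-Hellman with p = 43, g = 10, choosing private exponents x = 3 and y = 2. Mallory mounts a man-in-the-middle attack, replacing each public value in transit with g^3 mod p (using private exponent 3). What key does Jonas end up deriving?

Jonas receives Mallory's public value M = 10^3 mod 43 instead of the honest one.
10^1 ≡ 10 (mod 43)
10^2 = (10^1)^2 ≡ 10^2 = 100 ≡ 14 (mod 43)
10^3 = 10^2 · 10^1 ≡ 14 · 10 ≡ 11 (mod 43).
So M = 11. Jonas computes K = M^2 mod 43.
11^1 ≡ 11 (mod 43)
11^2 = (11^1)^2 ≡ 11^2 = 121 ≡ 35 (mod 43)

35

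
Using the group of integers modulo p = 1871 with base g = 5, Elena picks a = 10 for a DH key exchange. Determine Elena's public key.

Public value = 5^10 mod 1871.
5^1 ≡ 5 (mod 1871)
5^2 = (5^1)^2 ≡ 5^2 = 25 ≡ 25 (mod 1871)
5^4 = (5^2)^2 ≡ 25^2 = 625 ≡ 625 (mod 1871)
5^8 = (5^4)^2 ≡ 625^2 = 390625 ≡ 1457 (mod 1871)
5^10 = 5^8 · 5^2 ≡ 1457 · 25 ≡ 876 (mod 1871).

876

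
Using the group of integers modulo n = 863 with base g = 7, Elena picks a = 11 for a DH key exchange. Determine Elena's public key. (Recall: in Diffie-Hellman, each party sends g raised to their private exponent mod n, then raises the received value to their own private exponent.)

431

Public value = 7^11 (mod 863).
7^1 ≡ 7 (mod 863)
7^2 = (7^1)^2 ≡ 7^2 = 49 ≡ 49 (mod 863)
7^4 = (7^2)^2 ≡ 49^2 = 2401 ≡ 675 (mod 863)
7^8 = (7^4)^2 ≡ 675^2 = 455625 ≡ 824 (mod 863)
7^11 = 7^8 · 7^2 · 7^1 ≡ 824 · 49 · 7 ≡ 431 (mod 863).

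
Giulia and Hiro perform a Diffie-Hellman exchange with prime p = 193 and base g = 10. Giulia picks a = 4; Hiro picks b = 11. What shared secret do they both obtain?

Hiro sends B = g^b mod p = 10^11 mod 193.
10^1 ≡ 10 (mod 193)
10^2 = (10^1)^2 ≡ 10^2 = 100 ≡ 100 (mod 193)
10^4 = (10^2)^2 ≡ 100^2 = 10000 ≡ 157 (mod 193)
10^8 = (10^4)^2 ≡ 157^2 = 24649 ≡ 138 (mod 193)
10^11 = 10^8 · 10^2 · 10^1 ≡ 138 · 100 · 10 ≡ 5 (mod 193).
So B = 5. Giulia then computes K = B^a mod p = 5^4 mod 193.
5^1 ≡ 5 (mod 193)
5^2 = (5^1)^2 ≡ 5^2 = 25 ≡ 25 (mod 193)
5^4 = (5^2)^2 ≡ 25^2 = 625 ≡ 46 (mod 193)

46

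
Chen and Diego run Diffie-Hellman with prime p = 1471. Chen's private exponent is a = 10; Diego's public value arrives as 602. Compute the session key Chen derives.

974

Shared key K = 602^10 mod 1471.
602^1 ≡ 602 (mod 1471)
602^2 = (602^1)^2 ≡ 602^2 = 362404 ≡ 538 (mod 1471)
602^4 = (602^2)^2 ≡ 538^2 = 289444 ≡ 1128 (mod 1471)
602^8 = (602^4)^2 ≡ 1128^2 = 1272384 ≡ 1440 (mod 1471)
602^10 = 602^8 · 602^2 ≡ 1440 · 538 ≡ 974 (mod 1471).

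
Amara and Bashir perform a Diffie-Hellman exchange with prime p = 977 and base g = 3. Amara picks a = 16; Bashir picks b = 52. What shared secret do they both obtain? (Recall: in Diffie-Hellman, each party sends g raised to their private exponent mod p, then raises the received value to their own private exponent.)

946

Amara sends A = g^a mod p = 3^16 mod 977.
3^1 ≡ 3 (mod 977)
3^2 = (3^1)^2 ≡ 3^2 = 9 ≡ 9 (mod 977)
3^4 = (3^2)^2 ≡ 9^2 = 81 ≡ 81 (mod 977)
3^8 = (3^4)^2 ≡ 81^2 = 6561 ≡ 699 (mod 977)
3^16 = (3^8)^2 ≡ 699^2 = 488601 ≡ 101 (mod 977)
So A = 101. Bashir then computes K = A^b mod p = 101^52 mod 977.
101^1 ≡ 101 (mod 977)
101^2 = (101^1)^2 ≡ 101^2 = 10201 ≡ 431 (mod 977)
101^4 = (101^2)^2 ≡ 431^2 = 185761 ≡ 131 (mod 977)
101^8 = (101^4)^2 ≡ 131^2 = 17161 ≡ 552 (mod 977)
101^16 = (101^8)^2 ≡ 552^2 = 304704 ≡ 857 (mod 977)
101^32 = (101^16)^2 ≡ 857^2 = 734449 ≡ 722 (mod 977)
101^52 = 101^32 · 101^16 · 101^4 ≡ 722 · 857 · 131 ≡ 946 (mod 977).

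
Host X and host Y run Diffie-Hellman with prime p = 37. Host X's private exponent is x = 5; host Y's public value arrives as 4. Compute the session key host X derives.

Shared key K = 4^5 mod 37.
4^1 ≡ 4 (mod 37)
4^2 = (4^1)^2 ≡ 4^2 = 16 ≡ 16 (mod 37)
4^4 = (4^2)^2 ≡ 16^2 = 256 ≡ 34 (mod 37)
4^5 = 4^4 · 4^1 ≡ 34 · 4 ≡ 25 (mod 37).

25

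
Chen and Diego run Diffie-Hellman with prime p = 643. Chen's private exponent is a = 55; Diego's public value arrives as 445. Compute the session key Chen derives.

Shared key K = 445^55 mod 643.
445^1 ≡ 445 (mod 643)
445^2 = (445^1)^2 ≡ 445^2 = 198025 ≡ 624 (mod 643)
445^4 = (445^2)^2 ≡ 624^2 = 389376 ≡ 361 (mod 643)
445^8 = (445^4)^2 ≡ 361^2 = 130321 ≡ 435 (mod 643)
445^16 = (445^8)^2 ≡ 435^2 = 189225 ≡ 183 (mod 643)
445^32 = (445^16)^2 ≡ 183^2 = 33489 ≡ 53 (mod 643)
445^55 = 445^32 · 445^16 · 445^4 · 445^2 · 445^1 ≡ 53 · 183 · 361 · 624 · 445 ≡ 349 (mod 643).

349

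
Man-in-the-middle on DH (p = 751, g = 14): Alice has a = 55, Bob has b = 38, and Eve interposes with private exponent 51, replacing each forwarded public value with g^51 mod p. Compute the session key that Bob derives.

151

Bob receives Eve's public value M = 14^51 mod 751 instead of the honest one.
14^1 ≡ 14 (mod 751)
14^2 = (14^1)^2 ≡ 14^2 = 196 ≡ 196 (mod 751)
14^4 = (14^2)^2 ≡ 196^2 = 38416 ≡ 115 (mod 751)
14^8 = (14^4)^2 ≡ 115^2 = 13225 ≡ 458 (mod 751)
14^16 = (14^8)^2 ≡ 458^2 = 209764 ≡ 235 (mod 751)
14^32 = (14^16)^2 ≡ 235^2 = 55225 ≡ 402 (mod 751)
14^51 = 14^32 · 14^16 · 14^2 · 14^1 ≡ 402 · 235 · 196 · 14 ≡ 6 (mod 751).
So M = 6. Bob computes K = M^38 mod 751.
6^1 ≡ 6 (mod 751)
6^2 = (6^1)^2 ≡ 6^2 = 36 ≡ 36 (mod 751)
6^4 = (6^2)^2 ≡ 36^2 = 1296 ≡ 545 (mod 751)
6^8 = (6^4)^2 ≡ 545^2 = 297025 ≡ 380 (mod 751)
6^16 = (6^8)^2 ≡ 380^2 = 144400 ≡ 208 (mod 751)
6^32 = (6^16)^2 ≡ 208^2 = 43264 ≡ 457 (mod 751)
6^38 = 6^32 · 6^4 · 6^2 ≡ 457 · 545 · 36 ≡ 151 (mod 751).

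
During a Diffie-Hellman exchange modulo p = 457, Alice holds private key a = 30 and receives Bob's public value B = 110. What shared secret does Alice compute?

Shared key K = 110^30 mod 457.
110^1 ≡ 110 (mod 457)
110^2 = (110^1)^2 ≡ 110^2 = 12100 ≡ 218 (mod 457)
110^4 = (110^2)^2 ≡ 218^2 = 47524 ≡ 453 (mod 457)
110^8 = (110^4)^2 ≡ 453^2 = 205209 ≡ 16 (mod 457)
110^16 = (110^8)^2 ≡ 16^2 = 256 ≡ 256 (mod 457)
110^30 = 110^16 · 110^8 · 110^4 · 110^2 ≡ 256 · 16 · 453 · 218 ≡ 200 (mod 457).

200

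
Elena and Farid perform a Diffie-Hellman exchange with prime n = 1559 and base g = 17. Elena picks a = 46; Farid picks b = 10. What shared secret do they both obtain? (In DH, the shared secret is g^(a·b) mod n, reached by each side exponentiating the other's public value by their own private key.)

Elena sends A = g^a mod n = 17^46 mod 1559.
17^1 ≡ 17 (mod 1559)
17^2 = (17^1)^2 ≡ 17^2 = 289 ≡ 289 (mod 1559)
17^4 = (17^2)^2 ≡ 289^2 = 83521 ≡ 894 (mod 1559)
17^8 = (17^4)^2 ≡ 894^2 = 799236 ≡ 1028 (mod 1559)
17^16 = (17^8)^2 ≡ 1028^2 = 1056784 ≡ 1341 (mod 1559)
17^32 = (17^16)^2 ≡ 1341^2 = 1798281 ≡ 754 (mod 1559)
17^46 = 17^32 · 17^8 · 17^4 · 17^2 ≡ 754 · 1028 · 894 · 289 ≡ 1028 (mod 1559).
So A = 1028. Farid then computes K = A^b mod n = 1028^10 mod 1559.
1028^1 ≡ 1028 (mod 1559)
1028^2 = (1028^1)^2 ≡ 1028^2 = 1056784 ≡ 1341 (mod 1559)
1028^4 = (1028^2)^2 ≡ 1341^2 = 1798281 ≡ 754 (mod 1559)
1028^8 = (1028^4)^2 ≡ 754^2 = 568516 ≡ 1040 (mod 1559)
1028^10 = 1028^8 · 1028^2 ≡ 1040 · 1341 ≡ 894 (mod 1559).

894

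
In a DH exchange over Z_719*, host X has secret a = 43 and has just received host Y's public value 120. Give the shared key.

Shared key K = 120^43 mod 719.
120^1 ≡ 120 (mod 719)
120^2 = (120^1)^2 ≡ 120^2 = 14400 ≡ 20 (mod 719)
120^4 = (120^2)^2 ≡ 20^2 = 400 ≡ 400 (mod 719)
120^8 = (120^4)^2 ≡ 400^2 = 160000 ≡ 382 (mod 719)
120^16 = (120^8)^2 ≡ 382^2 = 145924 ≡ 686 (mod 719)
120^32 = (120^16)^2 ≡ 686^2 = 470596 ≡ 370 (mod 719)
120^43 = 120^32 · 120^8 · 120^2 · 120^1 ≡ 370 · 382 · 20 · 120 ≡ 428 (mod 719).

428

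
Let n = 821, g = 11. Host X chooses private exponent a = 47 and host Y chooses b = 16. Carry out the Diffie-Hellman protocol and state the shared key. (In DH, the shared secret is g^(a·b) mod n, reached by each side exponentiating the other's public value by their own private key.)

465

Host Y sends B = g^b mod n = 11^16 mod 821.
11^1 ≡ 11 (mod 821)
11^2 = (11^1)^2 ≡ 11^2 = 121 ≡ 121 (mod 821)
11^4 = (11^2)^2 ≡ 121^2 = 14641 ≡ 684 (mod 821)
11^8 = (11^4)^2 ≡ 684^2 = 467856 ≡ 707 (mod 821)
11^16 = (11^8)^2 ≡ 707^2 = 499849 ≡ 681 (mod 821)
So B = 681. Host X then computes K = B^a mod n = 681^47 mod 821.
681^1 ≡ 681 (mod 821)
681^2 = (681^1)^2 ≡ 681^2 = 463761 ≡ 717 (mod 821)
681^4 = (681^2)^2 ≡ 717^2 = 514089 ≡ 143 (mod 821)
681^8 = (681^4)^2 ≡ 143^2 = 20449 ≡ 745 (mod 821)
681^16 = (681^8)^2 ≡ 745^2 = 555025 ≡ 29 (mod 821)
681^32 = (681^16)^2 ≡ 29^2 = 841 ≡ 20 (mod 821)
681^47 = 681^32 · 681^8 · 681^4 · 681^2 · 681^1 ≡ 20 · 745 · 143 · 717 · 681 ≡ 465 (mod 821).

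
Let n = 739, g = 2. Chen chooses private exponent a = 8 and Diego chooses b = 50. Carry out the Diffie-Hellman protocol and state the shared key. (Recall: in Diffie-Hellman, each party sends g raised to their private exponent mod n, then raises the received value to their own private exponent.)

100

Diego sends B = g^b mod n = 2^50 mod 739.
2^1 ≡ 2 (mod 739)
2^2 = (2^1)^2 ≡ 2^2 = 4 ≡ 4 (mod 739)
2^4 = (2^2)^2 ≡ 4^2 = 16 ≡ 16 (mod 739)
2^8 = (2^4)^2 ≡ 16^2 = 256 ≡ 256 (mod 739)
2^16 = (2^8)^2 ≡ 256^2 = 65536 ≡ 504 (mod 739)
2^32 = (2^16)^2 ≡ 504^2 = 254016 ≡ 539 (mod 739)
2^50 = 2^32 · 2^16 · 2^2 ≡ 539 · 504 · 4 ≡ 294 (mod 739).
So B = 294. Chen then computes K = B^a mod n = 294^8 mod 739.
294^1 ≡ 294 (mod 739)
294^2 = (294^1)^2 ≡ 294^2 = 86436 ≡ 712 (mod 739)
294^4 = (294^2)^2 ≡ 712^2 = 506944 ≡ 729 (mod 739)
294^8 = (294^4)^2 ≡ 729^2 = 531441 ≡ 100 (mod 739)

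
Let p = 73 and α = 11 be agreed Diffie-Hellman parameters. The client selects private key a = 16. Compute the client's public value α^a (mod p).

4

Public value = 11^16 (mod 73).
11^1 ≡ 11 (mod 73)
11^2 = (11^1)^2 ≡ 11^2 = 121 ≡ 48 (mod 73)
11^4 = (11^2)^2 ≡ 48^2 = 2304 ≡ 41 (mod 73)
11^8 = (11^4)^2 ≡ 41^2 = 1681 ≡ 2 (mod 73)
11^16 = (11^8)^2 ≡ 2^2 = 4 ≡ 4 (mod 73)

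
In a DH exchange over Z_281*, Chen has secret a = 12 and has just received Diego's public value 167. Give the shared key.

85

Shared key K = 167^12 mod 281.
167^1 ≡ 167 (mod 281)
167^2 = (167^1)^2 ≡ 167^2 = 27889 ≡ 70 (mod 281)
167^4 = (167^2)^2 ≡ 70^2 = 4900 ≡ 123 (mod 281)
167^8 = (167^4)^2 ≡ 123^2 = 15129 ≡ 236 (mod 281)
167^12 = 167^8 · 167^4 ≡ 236 · 123 ≡ 85 (mod 281).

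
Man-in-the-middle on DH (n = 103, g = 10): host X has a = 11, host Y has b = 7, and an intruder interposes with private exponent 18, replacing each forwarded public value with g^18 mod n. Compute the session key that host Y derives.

64

Host Y receives an intruder's public value M = 10^18 mod 103 instead of the honest one.
10^1 ≡ 10 (mod 103)
10^2 = (10^1)^2 ≡ 10^2 = 100 ≡ 100 (mod 103)
10^4 = (10^2)^2 ≡ 100^2 = 10000 ≡ 9 (mod 103)
10^8 = (10^4)^2 ≡ 9^2 = 81 ≡ 81 (mod 103)
10^16 = (10^8)^2 ≡ 81^2 = 6561 ≡ 72 (mod 103)
10^18 = 10^16 · 10^2 ≡ 72 · 100 ≡ 93 (mod 103).
So M = 93. Host Y computes K = M^7 mod 103.
93^1 ≡ 93 (mod 103)
93^2 = (93^1)^2 ≡ 93^2 = 8649 ≡ 100 (mod 103)
93^4 = (93^2)^2 ≡ 100^2 = 10000 ≡ 9 (mod 103)
93^7 = 93^4 · 93^2 · 93^1 ≡ 9 · 100 · 93 ≡ 64 (mod 103).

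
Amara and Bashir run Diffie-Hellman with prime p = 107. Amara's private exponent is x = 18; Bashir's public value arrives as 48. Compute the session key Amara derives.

86

Shared key K = 48^18 mod 107.
48^1 ≡ 48 (mod 107)
48^2 = (48^1)^2 ≡ 48^2 = 2304 ≡ 57 (mod 107)
48^4 = (48^2)^2 ≡ 57^2 = 3249 ≡ 39 (mod 107)
48^8 = (48^4)^2 ≡ 39^2 = 1521 ≡ 23 (mod 107)
48^16 = (48^8)^2 ≡ 23^2 = 529 ≡ 101 (mod 107)
48^18 = 48^16 · 48^2 ≡ 101 · 57 ≡ 86 (mod 107).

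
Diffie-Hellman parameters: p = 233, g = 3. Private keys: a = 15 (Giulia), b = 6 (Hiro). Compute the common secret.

177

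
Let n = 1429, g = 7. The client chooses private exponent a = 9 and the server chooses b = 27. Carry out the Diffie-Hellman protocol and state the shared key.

The server sends B = g^b mod n = 7^27 mod 1429.
7^1 ≡ 7 (mod 1429)
7^2 = (7^1)^2 ≡ 7^2 = 49 ≡ 49 (mod 1429)
7^4 = (7^2)^2 ≡ 49^2 = 2401 ≡ 972 (mod 1429)
7^8 = (7^4)^2 ≡ 972^2 = 944784 ≡ 215 (mod 1429)
7^16 = (7^8)^2 ≡ 215^2 = 46225 ≡ 497 (mod 1429)
7^27 = 7^16 · 7^8 · 7^2 · 7^1 ≡ 497 · 215 · 49 · 7 ≡ 273 (mod 1429).
So B = 273. The client then computes K = B^a mod n = 273^9 mod 1429.
273^1 ≡ 273 (mod 1429)
273^2 = (273^1)^2 ≡ 273^2 = 74529 ≡ 221 (mod 1429)
273^4 = (273^2)^2 ≡ 221^2 = 48841 ≡ 255 (mod 1429)
273^8 = (273^4)^2 ≡ 255^2 = 65025 ≡ 720 (mod 1429)
273^9 = 273^8 · 273^1 ≡ 720 · 273 ≡ 787 (mod 1429).

787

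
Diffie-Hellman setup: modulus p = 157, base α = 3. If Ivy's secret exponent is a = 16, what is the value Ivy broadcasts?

Public value = 3^16 mod 157.
3^1 ≡ 3 (mod 157)
3^2 = (3^1)^2 ≡ 3^2 = 9 ≡ 9 (mod 157)
3^4 = (3^2)^2 ≡ 9^2 = 81 ≡ 81 (mod 157)
3^8 = (3^4)^2 ≡ 81^2 = 6561 ≡ 124 (mod 157)
3^16 = (3^8)^2 ≡ 124^2 = 15376 ≡ 147 (mod 157)

147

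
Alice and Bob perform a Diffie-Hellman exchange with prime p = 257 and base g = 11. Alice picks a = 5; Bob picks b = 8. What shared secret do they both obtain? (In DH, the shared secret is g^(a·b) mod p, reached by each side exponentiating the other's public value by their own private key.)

193

Bob sends B = g^b mod p = 11^8 mod 257.
11^1 ≡ 11 (mod 257)
11^2 = (11^1)^2 ≡ 11^2 = 121 ≡ 121 (mod 257)
11^4 = (11^2)^2 ≡ 121^2 = 14641 ≡ 249 (mod 257)
11^8 = (11^4)^2 ≡ 249^2 = 62001 ≡ 64 (mod 257)
So B = 64. Alice then computes K = B^a mod p = 64^5 mod 257.
64^1 ≡ 64 (mod 257)
64^2 = (64^1)^2 ≡ 64^2 = 4096 ≡ 241 (mod 257)
64^4 = (64^2)^2 ≡ 241^2 = 58081 ≡ 256 (mod 257)
64^5 = 64^4 · 64^1 ≡ 256 · 64 ≡ 193 (mod 257).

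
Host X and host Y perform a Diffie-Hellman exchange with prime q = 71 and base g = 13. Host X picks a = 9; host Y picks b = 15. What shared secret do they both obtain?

23

Host X sends A = g^a mod q = 13^9 mod 71.
13^1 ≡ 13 (mod 71)
13^2 = (13^1)^2 ≡ 13^2 = 169 ≡ 27 (mod 71)
13^4 = (13^2)^2 ≡ 27^2 = 729 ≡ 19 (mod 71)
13^8 = (13^4)^2 ≡ 19^2 = 361 ≡ 6 (mod 71)
13^9 = 13^8 · 13^1 ≡ 6 · 13 ≡ 7 (mod 71).
So A = 7. Host Y then computes K = A^b mod q = 7^15 mod 71.
7^1 ≡ 7 (mod 71)
7^2 = (7^1)^2 ≡ 7^2 = 49 ≡ 49 (mod 71)
7^4 = (7^2)^2 ≡ 49^2 = 2401 ≡ 58 (mod 71)
7^8 = (7^4)^2 ≡ 58^2 = 3364 ≡ 27 (mod 71)
7^15 = 7^8 · 7^4 · 7^2 · 7^1 ≡ 27 · 58 · 49 · 7 ≡ 23 (mod 71).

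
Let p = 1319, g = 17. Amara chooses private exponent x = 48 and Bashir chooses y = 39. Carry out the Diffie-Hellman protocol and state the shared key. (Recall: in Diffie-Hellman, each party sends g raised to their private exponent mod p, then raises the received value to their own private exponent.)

Bashir sends B = g^y mod p = 17^39 mod 1319.
17^1 ≡ 17 (mod 1319)
17^2 = (17^1)^2 ≡ 17^2 = 289 ≡ 289 (mod 1319)
17^4 = (17^2)^2 ≡ 289^2 = 83521 ≡ 424 (mod 1319)
17^8 = (17^4)^2 ≡ 424^2 = 179776 ≡ 392 (mod 1319)
17^16 = (17^8)^2 ≡ 392^2 = 153664 ≡ 660 (mod 1319)
17^32 = (17^16)^2 ≡ 660^2 = 435600 ≡ 330 (mod 1319)
17^39 = 17^32 · 17^4 · 17^2 · 17^1 ≡ 330 · 424 · 289 · 17 ≡ 1092 (mod 1319).
So B = 1092. Amara then computes K = B^x mod p = 1092^48 mod 1319.
1092^1 ≡ 1092 (mod 1319)
1092^2 = (1092^1)^2 ≡ 1092^2 = 1192464 ≡ 88 (mod 1319)
1092^4 = (1092^2)^2 ≡ 88^2 = 7744 ≡ 1149 (mod 1319)
1092^8 = (1092^4)^2 ≡ 1149^2 = 1320201 ≡ 1201 (mod 1319)
1092^16 = (1092^8)^2 ≡ 1201^2 = 1442401 ≡ 734 (mod 1319)
1092^32 = (1092^16)^2 ≡ 734^2 = 538756 ≡ 604 (mod 1319)
1092^48 = 1092^32 · 1092^16 ≡ 604 · 734 ≡ 152 (mod 1319).

152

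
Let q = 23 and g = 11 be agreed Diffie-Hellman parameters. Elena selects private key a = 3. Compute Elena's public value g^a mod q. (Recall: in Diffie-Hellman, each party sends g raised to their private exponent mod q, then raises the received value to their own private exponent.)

Public value = 11^3 mod 23.
11^1 ≡ 11 (mod 23)
11^2 = (11^1)^2 ≡ 11^2 = 121 ≡ 6 (mod 23)
11^3 = 11^2 · 11^1 ≡ 6 · 11 ≡ 20 (mod 23).

20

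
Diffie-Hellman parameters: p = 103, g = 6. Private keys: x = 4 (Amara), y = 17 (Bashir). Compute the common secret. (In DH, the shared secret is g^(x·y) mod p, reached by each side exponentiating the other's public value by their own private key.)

56

Bashir sends B = g^y mod p = 6^17 mod 103.
6^1 ≡ 6 (mod 103)
6^2 = (6^1)^2 ≡ 6^2 = 36 ≡ 36 (mod 103)
6^4 = (6^2)^2 ≡ 36^2 = 1296 ≡ 60 (mod 103)
6^8 = (6^4)^2 ≡ 60^2 = 3600 ≡ 98 (mod 103)
6^16 = (6^8)^2 ≡ 98^2 = 9604 ≡ 25 (mod 103)
6^17 = 6^16 · 6^1 ≡ 25 · 6 ≡ 47 (mod 103).
So B = 47. Amara then computes K = B^x mod p = 47^4 mod 103.
47^1 ≡ 47 (mod 103)
47^2 = (47^1)^2 ≡ 47^2 = 2209 ≡ 46 (mod 103)
47^4 = (47^2)^2 ≡ 46^2 = 2116 ≡ 56 (mod 103)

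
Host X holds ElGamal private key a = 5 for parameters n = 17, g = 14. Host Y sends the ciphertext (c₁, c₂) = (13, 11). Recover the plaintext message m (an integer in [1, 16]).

Shared mask s = c₁^a mod n = 13^5 mod 17.
13^1 ≡ 13 (mod 17)
13^2 = (13^1)^2 ≡ 13^2 = 169 ≡ 16 (mod 17)
13^4 = (13^2)^2 ≡ 16^2 = 256 ≡ 1 (mod 17)
13^5 = 13^4 · 13^1 ≡ 1 · 13 ≡ 13 (mod 17).
So s = 13; s⁻¹ ≡ 4 (mod 17).
m = c₂ · s⁻¹ mod 17 = 11 · 4 mod 17 = 10.

10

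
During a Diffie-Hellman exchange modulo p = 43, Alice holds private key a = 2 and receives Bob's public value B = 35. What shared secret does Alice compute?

21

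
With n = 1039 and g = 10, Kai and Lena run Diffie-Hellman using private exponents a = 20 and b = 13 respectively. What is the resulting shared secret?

Kai sends A = g^a mod n = 10^20 mod 1039.
10^1 ≡ 10 (mod 1039)
10^2 = (10^1)^2 ≡ 10^2 = 100 ≡ 100 (mod 1039)
10^4 = (10^2)^2 ≡ 100^2 = 10000 ≡ 649 (mod 1039)
10^8 = (10^4)^2 ≡ 649^2 = 421201 ≡ 406 (mod 1039)
10^16 = (10^8)^2 ≡ 406^2 = 164836 ≡ 674 (mod 1039)
10^20 = 10^16 · 10^4 ≡ 674 · 649 ≡ 7 (mod 1039).
So A = 7. Lena then computes K = A^b mod n = 7^13 mod 1039.
7^1 ≡ 7 (mod 1039)
7^2 = (7^1)^2 ≡ 7^2 = 49 ≡ 49 (mod 1039)
7^4 = (7^2)^2 ≡ 49^2 = 2401 ≡ 323 (mod 1039)
7^8 = (7^4)^2 ≡ 323^2 = 104329 ≡ 429 (mod 1039)
7^13 = 7^8 · 7^4 · 7^1 ≡ 429 · 323 · 7 ≡ 582 (mod 1039).

582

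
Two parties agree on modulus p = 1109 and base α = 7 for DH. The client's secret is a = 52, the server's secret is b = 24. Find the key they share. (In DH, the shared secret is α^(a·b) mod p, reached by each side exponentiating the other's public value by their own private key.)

361

The client sends A = α^a mod p = 7^52 mod 1109.
7^1 ≡ 7 (mod 1109)
7^2 = (7^1)^2 ≡ 7^2 = 49 ≡ 49 (mod 1109)
7^4 = (7^2)^2 ≡ 49^2 = 2401 ≡ 183 (mod 1109)
7^8 = (7^4)^2 ≡ 183^2 = 33489 ≡ 219 (mod 1109)
7^16 = (7^8)^2 ≡ 219^2 = 47961 ≡ 274 (mod 1109)
7^32 = (7^16)^2 ≡ 274^2 = 75076 ≡ 773 (mod 1109)
7^52 = 7^32 · 7^16 · 7^4 ≡ 773 · 274 · 183 ≡ 216 (mod 1109).
So A = 216. The server then computes K = A^b mod p = 216^24 mod 1109.
216^1 ≡ 216 (mod 1109)
216^2 = (216^1)^2 ≡ 216^2 = 46656 ≡ 78 (mod 1109)
216^4 = (216^2)^2 ≡ 78^2 = 6084 ≡ 539 (mod 1109)
216^8 = (216^4)^2 ≡ 539^2 = 290521 ≡ 1072 (mod 1109)
216^16 = (216^8)^2 ≡ 1072^2 = 1149184 ≡ 260 (mod 1109)
216^24 = 216^16 · 216^8 ≡ 260 · 1072 ≡ 361 (mod 1109).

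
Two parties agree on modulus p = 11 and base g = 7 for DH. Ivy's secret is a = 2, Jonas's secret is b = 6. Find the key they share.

5

Jonas sends B = g^b mod p = 7^6 mod 11.
7^1 ≡ 7 (mod 11)
7^2 = (7^1)^2 ≡ 7^2 = 49 ≡ 5 (mod 11)
7^4 = (7^2)^2 ≡ 5^2 = 25 ≡ 3 (mod 11)
7^6 = 7^4 · 7^2 ≡ 3 · 5 ≡ 4 (mod 11).
So B = 4. Ivy then computes K = B^a mod p = 4^2 mod 11.
4^1 ≡ 4 (mod 11)
4^2 = (4^1)^2 ≡ 4^2 = 16 ≡ 5 (mod 11)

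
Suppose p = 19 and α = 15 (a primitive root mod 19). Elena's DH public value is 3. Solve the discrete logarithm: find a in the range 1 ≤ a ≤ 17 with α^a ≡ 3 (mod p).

Try successive powers of 15 modulo 19:
15^1 ≡ 15
15^2 ≡ 16
15^3 ≡ 12
15^4 ≡ 9
15^5 ≡ 2
15^6 ≡ 11
15^7 ≡ 13
15^8 ≡ 5
15^9 ≡ 18
15^10 ≡ 4
15^11 ≡ 3
Found: a = 11.

11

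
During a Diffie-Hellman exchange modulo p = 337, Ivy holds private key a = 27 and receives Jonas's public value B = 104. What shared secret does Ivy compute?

79

Shared key K = 104^27 mod 337.
104^1 ≡ 104 (mod 337)
104^2 = (104^1)^2 ≡ 104^2 = 10816 ≡ 32 (mod 337)
104^4 = (104^2)^2 ≡ 32^2 = 1024 ≡ 13 (mod 337)
104^8 = (104^4)^2 ≡ 13^2 = 169 ≡ 169 (mod 337)
104^16 = (104^8)^2 ≡ 169^2 = 28561 ≡ 253 (mod 337)
104^27 = 104^16 · 104^8 · 104^2 · 104^1 ≡ 253 · 169 · 32 · 104 ≡ 79 (mod 337).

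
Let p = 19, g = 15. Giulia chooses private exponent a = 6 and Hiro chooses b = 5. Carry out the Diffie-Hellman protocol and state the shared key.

7

Hiro sends B = g^b mod p = 15^5 mod 19.
15^1 ≡ 15 (mod 19)
15^2 = (15^1)^2 ≡ 15^2 = 225 ≡ 16 (mod 19)
15^4 = (15^2)^2 ≡ 16^2 = 256 ≡ 9 (mod 19)
15^5 = 15^4 · 15^1 ≡ 9 · 15 ≡ 2 (mod 19).
So B = 2. Giulia then computes K = B^a mod p = 2^6 mod 19.
2^1 ≡ 2 (mod 19)
2^2 = (2^1)^2 ≡ 2^2 = 4 ≡ 4 (mod 19)
2^4 = (2^2)^2 ≡ 4^2 = 16 ≡ 16 (mod 19)
2^6 = 2^4 · 2^2 ≡ 16 · 4 ≡ 7 (mod 19).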